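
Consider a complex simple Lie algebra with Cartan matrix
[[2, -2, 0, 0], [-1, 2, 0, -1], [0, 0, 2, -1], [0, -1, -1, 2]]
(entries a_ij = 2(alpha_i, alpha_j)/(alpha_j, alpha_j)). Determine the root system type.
C4

The matrix has rank 4 with 2's on the diagonal. Reading the off-diagonal entries as Dynkin edges (a single edge where a_ij = a_ji = -1; a double or triple edge where a_ij * a_ji = 2 or 3), the diagram is a chain of 4 nodes with a double edge at one end; the terminal node there is the unique long simple root (C_4). One simple-root ordering that puts it in standard form is (alpha_3, alpha_4, alpha_2, alpha_1). So the algebra is type C_4, i.e. sp(8).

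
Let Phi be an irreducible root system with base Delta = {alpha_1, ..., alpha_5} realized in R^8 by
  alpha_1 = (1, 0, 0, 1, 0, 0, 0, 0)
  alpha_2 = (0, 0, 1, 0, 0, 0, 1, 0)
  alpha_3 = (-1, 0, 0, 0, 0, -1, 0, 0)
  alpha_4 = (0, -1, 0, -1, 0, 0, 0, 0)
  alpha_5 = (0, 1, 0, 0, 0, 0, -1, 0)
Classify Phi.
A_5 (sl(6))

Compute the Cartan integers a_ij = 2(alpha_i, alpha_j)/(alpha_j, alpha_j); the resulting 5x5 Cartan matrix is
[[2, 0, -1, -1, 0], [0, 2, 0, 0, -1], [-1, 0, 2, 0, 0], [-1, 0, 0, 2, -1], [0, -1, 0, -1, 2]].
All simple roots have the same length, so the diagram is simply laced. The associated Dynkin diagram is a chain of 5 nodes with single edges (A_5), so the type is A_5 (the algebra sl(6)).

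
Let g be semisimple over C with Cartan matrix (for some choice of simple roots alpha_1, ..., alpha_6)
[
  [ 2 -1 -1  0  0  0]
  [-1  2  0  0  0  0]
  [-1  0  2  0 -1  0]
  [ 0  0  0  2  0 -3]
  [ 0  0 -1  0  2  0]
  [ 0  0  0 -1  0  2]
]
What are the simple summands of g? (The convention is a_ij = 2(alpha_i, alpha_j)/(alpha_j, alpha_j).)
A4 ⊕ G2

The diagram associated to this matrix has two connected components: the simple roots {alpha_1, alpha_2, alpha_3, alpha_5} form a chain of 4 nodes with single edges (A_4), and {alpha_4, alpha_6} form two nodes joined by a triple edge (G_2). A semisimple Lie algebra decomposes uniquely as the direct sum of simple ideals, one per connected component of its Dynkin diagram, so g ≅ A_4 ⊕ G_2 (dimension 24 + 14 = 38).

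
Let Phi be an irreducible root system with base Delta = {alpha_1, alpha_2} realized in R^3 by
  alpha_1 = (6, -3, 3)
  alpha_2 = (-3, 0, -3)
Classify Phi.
G_2

Compute the Cartan integers a_ij = 2(alpha_i, alpha_j)/(alpha_j, alpha_j); the resulting 2x2 Cartan matrix is
[[2, -3], [-1, 2]].
The roots have two lengths (squared-length ratio 3:1); the short ones are alpha_{2}. The associated Dynkin diagram is two nodes joined by a triple edge (G_2), so the type is G_2.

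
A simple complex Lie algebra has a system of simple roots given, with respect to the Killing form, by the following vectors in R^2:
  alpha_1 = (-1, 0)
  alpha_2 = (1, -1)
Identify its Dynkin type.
Compute the Cartan integers a_ij = 2(alpha_i, alpha_j)/(alpha_j, alpha_j); the resulting 2x2 Cartan matrix is
[[2, -1], [-2, 2]].
The roots have two lengths (squared-length ratio 2:1); the short ones are alpha_{1}. The associated Dynkin diagram is a chain of 2 nodes with a double edge at one end; the terminal node there is the unique short simple root (B_2), so the type is B_2 (the algebra so(5)).

B_2 (so(5))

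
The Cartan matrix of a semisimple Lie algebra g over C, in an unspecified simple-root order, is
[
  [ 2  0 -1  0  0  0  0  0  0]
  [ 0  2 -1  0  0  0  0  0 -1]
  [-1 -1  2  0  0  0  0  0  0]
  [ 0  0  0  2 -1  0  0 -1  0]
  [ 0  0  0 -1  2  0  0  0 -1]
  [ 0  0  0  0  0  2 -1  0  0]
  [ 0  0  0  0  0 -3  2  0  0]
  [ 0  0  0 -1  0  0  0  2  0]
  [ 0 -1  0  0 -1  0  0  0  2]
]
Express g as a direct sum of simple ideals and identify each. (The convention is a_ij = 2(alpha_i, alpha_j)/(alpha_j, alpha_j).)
A_7 + G_2

The diagram associated to this matrix has two connected components: the simple roots {alpha_1, alpha_2, alpha_3, alpha_4, alpha_5, alpha_8, alpha_9} form a chain of 7 nodes with single edges (A_7), and {alpha_6, alpha_7} form two nodes joined by a triple edge (G_2). A semisimple Lie algebra decomposes uniquely as the direct sum of simple ideals, one per connected component of its Dynkin diagram, so g ≅ A_7 ⊕ G_2 (dimension 63 + 14 = 77).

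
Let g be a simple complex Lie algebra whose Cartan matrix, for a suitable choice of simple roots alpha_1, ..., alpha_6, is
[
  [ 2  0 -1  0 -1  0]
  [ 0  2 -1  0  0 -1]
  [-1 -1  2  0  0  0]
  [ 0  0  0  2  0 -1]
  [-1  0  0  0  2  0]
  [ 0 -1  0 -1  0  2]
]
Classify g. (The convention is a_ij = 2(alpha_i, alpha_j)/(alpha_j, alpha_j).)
The matrix has rank 6 with 2's on the diagonal. Reading the off-diagonal entries as Dynkin edges (a single edge where a_ij = a_ji = -1; a double or triple edge where a_ij * a_ji = 2 or 3), the diagram is a chain of 6 nodes with single edges (A_6). One simple-root ordering that puts it in standard form is (alpha_5, alpha_1, alpha_3, alpha_2, alpha_6, alpha_4). So the algebra is type A_6, i.e. sl(7).

A_6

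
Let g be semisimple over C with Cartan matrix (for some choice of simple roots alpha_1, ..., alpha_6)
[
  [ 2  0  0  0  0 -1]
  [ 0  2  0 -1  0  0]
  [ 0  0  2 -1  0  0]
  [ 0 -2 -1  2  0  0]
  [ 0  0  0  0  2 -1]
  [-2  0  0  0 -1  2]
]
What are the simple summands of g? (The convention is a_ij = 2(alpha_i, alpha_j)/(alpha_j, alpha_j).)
The diagram associated to this matrix has two connected components: the simple roots {alpha_1, alpha_5, alpha_6} form a chain of 3 nodes with a double edge at one end; the terminal node there is the unique short simple root (B_3), and {alpha_2, alpha_3, alpha_4} form a chain of 3 nodes with a double edge at one end; the terminal node there is the unique short simple root (B_3). A semisimple Lie algebra decomposes uniquely as the direct sum of simple ideals, one per connected component of its Dynkin diagram, so g ≅ B_3 ⊕ B_3 (dimension 21 + 21 = 42).

B3 + B3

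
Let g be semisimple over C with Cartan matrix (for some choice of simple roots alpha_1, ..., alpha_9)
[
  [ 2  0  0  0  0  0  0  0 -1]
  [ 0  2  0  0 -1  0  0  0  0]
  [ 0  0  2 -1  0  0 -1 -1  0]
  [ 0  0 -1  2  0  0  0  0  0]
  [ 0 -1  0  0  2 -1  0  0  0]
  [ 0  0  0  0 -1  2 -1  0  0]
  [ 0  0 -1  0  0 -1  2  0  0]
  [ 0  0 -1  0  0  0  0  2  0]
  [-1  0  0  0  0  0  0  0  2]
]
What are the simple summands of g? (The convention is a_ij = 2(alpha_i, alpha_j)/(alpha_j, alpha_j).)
A2 + D7

The diagram associated to this matrix has two connected components: the simple roots {alpha_1, alpha_9} form a chain of 2 nodes with single edges (A_2), and {alpha_2, alpha_3, alpha_4, alpha_5, alpha_6, alpha_7, alpha_8} form a chain of 5 nodes with a fork of two nodes at one end (D_7). A semisimple Lie algebra decomposes uniquely as the direct sum of simple ideals, one per connected component of its Dynkin diagram, so g ≅ A_2 ⊕ D_7 (dimension 8 + 91 = 99).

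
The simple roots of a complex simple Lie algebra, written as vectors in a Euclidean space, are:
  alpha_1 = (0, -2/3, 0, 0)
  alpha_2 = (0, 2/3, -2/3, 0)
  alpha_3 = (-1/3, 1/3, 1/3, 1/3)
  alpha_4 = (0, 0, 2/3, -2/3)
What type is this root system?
F_4

Compute the Cartan integers a_ij = 2(alpha_i, alpha_j)/(alpha_j, alpha_j); the resulting 4x4 Cartan matrix is
[[2, -1, -1, 0], [-2, 2, 0, -1], [-1, 0, 2, 0], [0, -1, 0, 2]].
The roots have two lengths (squared-length ratio 2:1); the short ones are alpha_{1,3}. The associated Dynkin diagram is a chain of 4 nodes with a double edge between the middle two (F_4), so the type is F_4.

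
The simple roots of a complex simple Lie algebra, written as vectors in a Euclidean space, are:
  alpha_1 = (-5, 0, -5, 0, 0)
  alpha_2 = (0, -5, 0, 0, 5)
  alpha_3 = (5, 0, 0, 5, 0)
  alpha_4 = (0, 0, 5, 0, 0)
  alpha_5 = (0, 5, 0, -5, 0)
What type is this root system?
Compute the Cartan integers a_ij = 2(alpha_i, alpha_j)/(alpha_j, alpha_j); the resulting 5x5 Cartan matrix is
[[2, 0, -1, -2, 0], [0, 2, 0, 0, -1], [-1, 0, 2, 0, -1], [-1, 0, 0, 2, 0], [0, -1, -1, 0, 2]].
The roots have two lengths (squared-length ratio 2:1); the short ones are alpha_{4}. The associated Dynkin diagram is a chain of 5 nodes with a double edge at one end; the terminal node there is the unique short simple root (B_5), so the type is B_5 (the algebra so(11)).

B5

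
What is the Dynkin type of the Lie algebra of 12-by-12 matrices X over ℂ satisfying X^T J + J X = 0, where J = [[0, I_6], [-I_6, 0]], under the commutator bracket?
C6

This is sp(12), which has dimension 12(12+1)/2 = 78 and rank 12/2 = 6. In the classification of classical Lie algebras, the symplectic algebra sp(2n) has type C_n; here n = 6, so the Dynkin diagram is a chain of 6 nodes with a double edge at one end; the terminal node there is the unique long simple root (C_6). Hence the type is C_6.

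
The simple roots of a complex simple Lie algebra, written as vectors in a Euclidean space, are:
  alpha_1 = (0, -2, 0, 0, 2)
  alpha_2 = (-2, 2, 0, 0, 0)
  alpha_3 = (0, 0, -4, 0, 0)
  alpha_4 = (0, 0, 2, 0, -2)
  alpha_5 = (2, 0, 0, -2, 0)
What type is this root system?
Compute the Cartan integers a_ij = 2(alpha_i, alpha_j)/(alpha_j, alpha_j); the resulting 5x5 Cartan matrix is
[[2, -1, 0, -1, 0], [-1, 2, 0, 0, -1], [0, 0, 2, -2, 0], [-1, 0, -1, 2, 0], [0, -1, 0, 0, 2]].
The roots have two lengths (squared-length ratio 2:1); the short ones are alpha_{1,2,4,5}. The associated Dynkin diagram is a chain of 5 nodes with a double edge at one end; the terminal node there is the unique long simple root (C_5), so the type is C_5 (the algebra sp(10)).

C5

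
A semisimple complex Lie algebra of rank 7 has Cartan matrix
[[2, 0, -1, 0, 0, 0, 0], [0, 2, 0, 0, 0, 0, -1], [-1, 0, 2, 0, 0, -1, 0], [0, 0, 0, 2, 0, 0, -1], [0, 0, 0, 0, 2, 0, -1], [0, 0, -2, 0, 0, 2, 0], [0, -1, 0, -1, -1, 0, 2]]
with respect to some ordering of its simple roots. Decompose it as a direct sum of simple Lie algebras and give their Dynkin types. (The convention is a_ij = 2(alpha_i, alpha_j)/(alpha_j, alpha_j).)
The diagram associated to this matrix has two connected components: the simple roots {alpha_1, alpha_3, alpha_6} form a chain of 3 nodes with a double edge at one end; the terminal node there is the unique long simple root (C_3), and {alpha_2, alpha_4, alpha_5, alpha_7} form a chain of 2 nodes with a fork of two nodes at one end (D_4). A semisimple Lie algebra decomposes uniquely as the direct sum of simple ideals, one per connected component of its Dynkin diagram, so g ≅ C_3 ⊕ D_4 (dimension 21 + 28 = 49).

C_3 (sp(6)) + D_4 (so(8))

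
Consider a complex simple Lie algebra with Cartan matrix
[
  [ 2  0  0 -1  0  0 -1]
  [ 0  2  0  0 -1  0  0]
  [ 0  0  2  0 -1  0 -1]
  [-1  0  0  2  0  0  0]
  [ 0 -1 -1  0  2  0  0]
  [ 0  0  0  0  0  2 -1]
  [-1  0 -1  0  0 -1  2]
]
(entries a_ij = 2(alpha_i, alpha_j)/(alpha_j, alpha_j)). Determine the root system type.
The matrix has rank 7 with 2's on the diagonal. Reading the off-diagonal entries as Dynkin edges (a single edge where a_ij = a_ji = -1; a double or triple edge where a_ij * a_ji = 2 or 3), the diagram is a chain of 6 nodes with one extra node attached to the third node from one end (E_7). One simple-root ordering that puts it in standard form is (alpha_4, alpha_6, alpha_1, alpha_7, alpha_3, alpha_5, alpha_2). So the algebra is type E_7.

E_7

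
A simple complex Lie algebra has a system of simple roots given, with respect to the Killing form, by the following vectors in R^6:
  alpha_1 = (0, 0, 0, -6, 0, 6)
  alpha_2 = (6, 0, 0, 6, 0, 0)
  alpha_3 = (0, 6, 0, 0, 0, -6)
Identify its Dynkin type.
Compute the Cartan integers a_ij = 2(alpha_i, alpha_j)/(alpha_j, alpha_j); the resulting 3x3 Cartan matrix is
[[2, -1, -1], [-1, 2, 0], [-1, 0, 2]].
All simple roots have the same length, so the diagram is simply laced. The associated Dynkin diagram is a chain of 3 nodes with single edges (A_3), so the type is A_3 (the algebra sl(4)).

type A_3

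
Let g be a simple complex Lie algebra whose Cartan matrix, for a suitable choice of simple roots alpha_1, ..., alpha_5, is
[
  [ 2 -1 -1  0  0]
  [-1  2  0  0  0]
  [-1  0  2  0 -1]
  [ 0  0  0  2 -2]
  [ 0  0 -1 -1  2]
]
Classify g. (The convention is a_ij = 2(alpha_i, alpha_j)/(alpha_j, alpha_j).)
C_5

The matrix has rank 5 with 2's on the diagonal. Reading the off-diagonal entries as Dynkin edges (a single edge where a_ij = a_ji = -1; a double or triple edge where a_ij * a_ji = 2 or 3), the diagram is a chain of 5 nodes with a double edge at one end; the terminal node there is the unique long simple root (C_5). One simple-root ordering that puts it in standard form is (alpha_2, alpha_1, alpha_3, alpha_5, alpha_4). So the algebra is type C_5, i.e. sp(10).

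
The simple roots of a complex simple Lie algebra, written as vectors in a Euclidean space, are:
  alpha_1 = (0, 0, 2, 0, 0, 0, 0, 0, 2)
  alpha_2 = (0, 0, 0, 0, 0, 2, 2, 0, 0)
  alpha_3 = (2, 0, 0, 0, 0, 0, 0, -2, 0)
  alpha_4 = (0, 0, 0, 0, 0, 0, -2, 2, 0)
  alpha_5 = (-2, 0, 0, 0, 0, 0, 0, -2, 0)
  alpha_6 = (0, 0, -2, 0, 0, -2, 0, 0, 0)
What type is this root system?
Compute the Cartan integers a_ij = 2(alpha_i, alpha_j)/(alpha_j, alpha_j); the resulting 6x6 Cartan matrix is
[[2, 0, 0, 0, 0, -1], [0, 2, 0, -1, 0, -1], [0, 0, 2, -1, 0, 0], [0, -1, -1, 2, -1, 0], [0, 0, 0, -1, 2, 0], [-1, -1, 0, 0, 0, 2]].
All simple roots have the same length, so the diagram is simply laced. The associated Dynkin diagram is a chain of 4 nodes with a fork of two nodes at one end (D_6), so the type is D_6 (the algebra so(12)).

D6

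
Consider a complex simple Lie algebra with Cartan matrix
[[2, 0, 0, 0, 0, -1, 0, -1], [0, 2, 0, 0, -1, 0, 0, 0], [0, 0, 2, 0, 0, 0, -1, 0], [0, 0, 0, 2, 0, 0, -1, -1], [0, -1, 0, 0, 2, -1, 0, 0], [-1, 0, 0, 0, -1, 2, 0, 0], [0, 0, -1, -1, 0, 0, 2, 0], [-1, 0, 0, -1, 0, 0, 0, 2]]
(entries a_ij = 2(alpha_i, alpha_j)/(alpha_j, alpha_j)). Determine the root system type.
The matrix has rank 8 with 2's on the diagonal. Reading the off-diagonal entries as Dynkin edges (a single edge where a_ij = a_ji = -1; a double or triple edge where a_ij * a_ji = 2 or 3), the diagram is a chain of 8 nodes with single edges (A_8). One simple-root ordering that puts it in standard form is (alpha_3, alpha_7, alpha_4, alpha_8, alpha_1, alpha_6, alpha_5, alpha_2). So the algebra is type A_8, i.e. sl(9).

A_8 (sl(9))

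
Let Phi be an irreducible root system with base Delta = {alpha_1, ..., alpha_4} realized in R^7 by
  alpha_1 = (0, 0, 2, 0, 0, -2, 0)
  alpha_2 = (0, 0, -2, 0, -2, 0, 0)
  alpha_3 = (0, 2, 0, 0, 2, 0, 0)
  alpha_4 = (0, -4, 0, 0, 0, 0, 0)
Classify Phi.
Compute the Cartan integers a_ij = 2(alpha_i, alpha_j)/(alpha_j, alpha_j); the resulting 4x4 Cartan matrix is
[[2, -1, 0, 0], [-1, 2, -1, 0], [0, -1, 2, -1], [0, 0, -2, 2]].
The roots have two lengths (squared-length ratio 2:1); the short ones are alpha_{1,2,3}. The associated Dynkin diagram is a chain of 4 nodes with a double edge at one end; the terminal node there is the unique long simple root (C_4), so the type is C_4 (the algebra sp(8)).

C_4 (sp(8))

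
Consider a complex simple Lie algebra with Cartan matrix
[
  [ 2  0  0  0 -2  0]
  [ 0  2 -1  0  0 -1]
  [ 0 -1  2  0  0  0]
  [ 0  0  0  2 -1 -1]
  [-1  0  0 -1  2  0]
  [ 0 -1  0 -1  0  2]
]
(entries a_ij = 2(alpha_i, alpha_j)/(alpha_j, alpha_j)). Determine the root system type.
The matrix has rank 6 with 2's on the diagonal. Reading the off-diagonal entries as Dynkin edges (a single edge where a_ij = a_ji = -1; a double or triple edge where a_ij * a_ji = 2 or 3), the diagram is a chain of 6 nodes with a double edge at one end; the terminal node there is the unique long simple root (C_6). One simple-root ordering that puts it in standard form is (alpha_3, alpha_2, alpha_6, alpha_4, alpha_5, alpha_1). So the algebra is type C_6, i.e. sp(12).

C_6 (sp(12))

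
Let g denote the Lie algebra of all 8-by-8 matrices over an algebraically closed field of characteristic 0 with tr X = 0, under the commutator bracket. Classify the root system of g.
This is sl(8), which has dimension 8^2 - 1 = 63 and rank 8 - 1 = 7 (a Cartan subalgebra is the diagonal traceless matrices). In the classification of classical Lie algebras, the special linear algebra sl(n+1) has type A_n; here n = 7, so the Dynkin diagram is a chain of 7 nodes with single edges (A_7). Hence the type is A_7.

A_7 (sl(8))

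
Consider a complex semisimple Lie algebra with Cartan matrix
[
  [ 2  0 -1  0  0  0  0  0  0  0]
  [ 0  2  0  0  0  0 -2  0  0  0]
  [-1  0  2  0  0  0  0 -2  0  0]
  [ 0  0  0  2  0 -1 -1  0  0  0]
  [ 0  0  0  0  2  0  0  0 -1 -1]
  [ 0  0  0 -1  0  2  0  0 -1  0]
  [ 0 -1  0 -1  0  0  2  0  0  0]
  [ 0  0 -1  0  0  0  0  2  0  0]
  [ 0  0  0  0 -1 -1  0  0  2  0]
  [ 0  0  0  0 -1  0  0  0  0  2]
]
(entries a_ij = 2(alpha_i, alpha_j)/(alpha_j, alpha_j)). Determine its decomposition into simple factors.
type B_3 + type C_7

The diagram associated to this matrix has two connected components: the simple roots {alpha_1, alpha_3, alpha_8} form a chain of 3 nodes with a double edge at one end; the terminal node there is the unique short simple root (B_3), and {alpha_2, alpha_4, alpha_5, alpha_6, alpha_7, alpha_9, alpha_10} form a chain of 7 nodes with a double edge at one end; the terminal node there is the unique long simple root (C_7). A semisimple Lie algebra decomposes uniquely as the direct sum of simple ideals, one per connected component of its Dynkin diagram, so g ≅ B_3 ⊕ C_7 (dimension 21 + 105 = 126).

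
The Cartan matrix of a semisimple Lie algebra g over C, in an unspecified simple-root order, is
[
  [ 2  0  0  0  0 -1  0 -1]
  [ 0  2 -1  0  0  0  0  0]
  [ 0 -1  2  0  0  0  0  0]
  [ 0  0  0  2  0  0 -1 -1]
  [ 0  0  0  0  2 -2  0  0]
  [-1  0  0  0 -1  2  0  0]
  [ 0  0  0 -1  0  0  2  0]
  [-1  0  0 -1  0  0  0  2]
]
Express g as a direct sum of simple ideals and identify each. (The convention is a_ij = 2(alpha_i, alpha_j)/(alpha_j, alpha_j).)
The diagram associated to this matrix has two connected components: the simple roots {alpha_2, alpha_3} form a chain of 2 nodes with single edges (A_2), and {alpha_1, alpha_4, alpha_5, alpha_6, alpha_7, alpha_8} form a chain of 6 nodes with a double edge at one end; the terminal node there is the unique long simple root (C_6). A semisimple Lie algebra decomposes uniquely as the direct sum of simple ideals, one per connected component of its Dynkin diagram, so g ≅ A_2 ⊕ C_6 (dimension 8 + 78 = 86).

type A_2 + type C_6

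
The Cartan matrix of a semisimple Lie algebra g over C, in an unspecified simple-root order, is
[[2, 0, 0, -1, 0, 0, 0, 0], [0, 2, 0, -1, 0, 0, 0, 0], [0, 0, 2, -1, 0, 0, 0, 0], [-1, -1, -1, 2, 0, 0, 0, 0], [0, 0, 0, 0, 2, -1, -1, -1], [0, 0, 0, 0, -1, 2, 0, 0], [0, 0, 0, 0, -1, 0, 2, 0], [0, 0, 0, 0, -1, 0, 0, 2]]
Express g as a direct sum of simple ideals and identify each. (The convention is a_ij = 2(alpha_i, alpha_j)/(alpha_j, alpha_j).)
The diagram associated to this matrix has two connected components: the simple roots {alpha_5, alpha_6, alpha_7, alpha_8} form a chain of 2 nodes with a fork of two nodes at one end (D_4), and {alpha_1, alpha_2, alpha_3, alpha_4} form a chain of 2 nodes with a fork of two nodes at one end (D_4). A semisimple Lie algebra decomposes uniquely as the direct sum of simple ideals, one per connected component of its Dynkin diagram, so g ≅ D_4 ⊕ D_4 (dimension 28 + 28 = 56).

D_4 (so(8)) + D_4 (so(8))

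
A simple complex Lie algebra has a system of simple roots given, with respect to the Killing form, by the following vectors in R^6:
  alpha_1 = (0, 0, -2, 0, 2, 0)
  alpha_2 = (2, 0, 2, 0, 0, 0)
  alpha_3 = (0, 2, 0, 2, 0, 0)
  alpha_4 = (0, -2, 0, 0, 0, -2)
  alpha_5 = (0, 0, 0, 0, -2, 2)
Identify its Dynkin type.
A_5

Compute the Cartan integers a_ij = 2(alpha_i, alpha_j)/(alpha_j, alpha_j); the resulting 5x5 Cartan matrix is
[[2, -1, 0, 0, -1], [-1, 2, 0, 0, 0], [0, 0, 2, -1, 0], [0, 0, -1, 2, -1], [-1, 0, 0, -1, 2]].
All simple roots have the same length, so the diagram is simply laced. The associated Dynkin diagram is a chain of 5 nodes with single edges (A_5), so the type is A_5 (the algebra sl(6)).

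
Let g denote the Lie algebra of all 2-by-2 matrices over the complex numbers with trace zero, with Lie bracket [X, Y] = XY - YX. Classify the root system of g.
A1

This is sl(2), which has dimension 2^2 - 1 = 3 and rank 2 - 1 = 1 (a Cartan subalgebra is the diagonal traceless matrices). In the classification of classical Lie algebras, the special linear algebra sl(n+1) has type A_n; here n = 1, so the Dynkin diagram is a chain of 1 nodes with single edges (A_1). Hence the type is A_1.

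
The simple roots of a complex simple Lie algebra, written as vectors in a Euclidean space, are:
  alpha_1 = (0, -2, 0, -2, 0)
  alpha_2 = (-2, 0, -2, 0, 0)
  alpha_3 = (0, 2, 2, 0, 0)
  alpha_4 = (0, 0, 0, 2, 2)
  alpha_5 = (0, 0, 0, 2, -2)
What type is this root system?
D5

Compute the Cartan integers a_ij = 2(alpha_i, alpha_j)/(alpha_j, alpha_j); the resulting 5x5 Cartan matrix is
[[2, 0, -1, -1, -1], [0, 2, -1, 0, 0], [-1, -1, 2, 0, 0], [-1, 0, 0, 2, 0], [-1, 0, 0, 0, 2]].
All simple roots have the same length, so the diagram is simply laced. The associated Dynkin diagram is a chain of 3 nodes with a fork of two nodes at one end (D_5), so the type is D_5 (the algebra so(10)).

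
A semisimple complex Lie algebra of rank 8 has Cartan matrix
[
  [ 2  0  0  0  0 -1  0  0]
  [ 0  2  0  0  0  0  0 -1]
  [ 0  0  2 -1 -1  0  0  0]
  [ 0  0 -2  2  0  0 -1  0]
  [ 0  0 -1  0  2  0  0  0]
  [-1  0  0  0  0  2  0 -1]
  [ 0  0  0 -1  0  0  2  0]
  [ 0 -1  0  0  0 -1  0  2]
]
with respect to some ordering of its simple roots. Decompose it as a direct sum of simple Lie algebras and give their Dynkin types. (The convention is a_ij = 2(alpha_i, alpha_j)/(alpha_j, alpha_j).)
type A_4 + type F_4

The diagram associated to this matrix has two connected components: the simple roots {alpha_1, alpha_2, alpha_6, alpha_8} form a chain of 4 nodes with single edges (A_4), and {alpha_3, alpha_4, alpha_5, alpha_7} form a chain of 4 nodes with a double edge between the middle two (F_4). A semisimple Lie algebra decomposes uniquely as the direct sum of simple ideals, one per connected component of its Dynkin diagram, so g ≅ A_4 ⊕ F_4 (dimension 24 + 52 = 76).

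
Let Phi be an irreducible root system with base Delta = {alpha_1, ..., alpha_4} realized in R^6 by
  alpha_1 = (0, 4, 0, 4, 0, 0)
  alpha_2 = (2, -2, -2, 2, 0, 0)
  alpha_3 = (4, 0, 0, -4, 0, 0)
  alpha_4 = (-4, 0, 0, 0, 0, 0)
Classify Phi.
F4

Compute the Cartan integers a_ij = 2(alpha_i, alpha_j)/(alpha_j, alpha_j); the resulting 4x4 Cartan matrix is
[[2, 0, -1, 0], [0, 2, 0, -1], [-1, 0, 2, -2], [0, -1, -1, 2]].
The roots have two lengths (squared-length ratio 2:1); the short ones are alpha_{2,4}. The associated Dynkin diagram is a chain of 4 nodes with a double edge between the middle two (F_4), so the type is F_4.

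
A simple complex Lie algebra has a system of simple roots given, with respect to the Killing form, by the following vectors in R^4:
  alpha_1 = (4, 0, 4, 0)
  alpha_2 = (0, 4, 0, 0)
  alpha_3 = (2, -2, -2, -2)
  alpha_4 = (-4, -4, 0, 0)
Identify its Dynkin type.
Compute the Cartan integers a_ij = 2(alpha_i, alpha_j)/(alpha_j, alpha_j); the resulting 4x4 Cartan matrix is
[[2, 0, 0, -1], [0, 2, -1, -1], [0, -1, 2, 0], [-1, -2, 0, 2]].
The roots have two lengths (squared-length ratio 2:1); the short ones are alpha_{2,3}. The associated Dynkin diagram is a chain of 4 nodes with a double edge between the middle two (F_4), so the type is F_4.

F_4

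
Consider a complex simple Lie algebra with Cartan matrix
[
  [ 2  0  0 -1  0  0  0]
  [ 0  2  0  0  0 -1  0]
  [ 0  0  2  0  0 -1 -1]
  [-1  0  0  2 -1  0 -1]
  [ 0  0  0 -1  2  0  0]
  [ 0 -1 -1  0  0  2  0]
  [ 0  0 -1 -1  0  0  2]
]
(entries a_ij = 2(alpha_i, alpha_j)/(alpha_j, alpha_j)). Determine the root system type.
The matrix has rank 7 with 2's on the diagonal. Reading the off-diagonal entries as Dynkin edges (a single edge where a_ij = a_ji = -1; a double or triple edge where a_ij * a_ji = 2 or 3), the diagram is a chain of 5 nodes with a fork of two nodes at one end (D_7). One simple-root ordering that puts it in standard form is (alpha_2, alpha_6, alpha_3, alpha_7, alpha_4, alpha_5, alpha_1). So the algebra is type D_7, i.e. so(14).

D_7 (so(14))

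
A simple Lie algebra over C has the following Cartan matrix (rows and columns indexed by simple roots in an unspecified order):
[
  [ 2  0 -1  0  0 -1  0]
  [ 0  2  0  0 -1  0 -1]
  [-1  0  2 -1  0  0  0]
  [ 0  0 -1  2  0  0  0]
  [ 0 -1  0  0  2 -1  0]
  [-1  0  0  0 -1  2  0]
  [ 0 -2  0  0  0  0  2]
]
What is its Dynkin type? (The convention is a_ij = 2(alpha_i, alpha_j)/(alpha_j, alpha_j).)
C_7

The matrix has rank 7 with 2's on the diagonal. Reading the off-diagonal entries as Dynkin edges (a single edge where a_ij = a_ji = -1; a double or triple edge where a_ij * a_ji = 2 or 3), the diagram is a chain of 7 nodes with a double edge at one end; the terminal node there is the unique long simple root (C_7). One simple-root ordering that puts it in standard form is (alpha_4, alpha_3, alpha_1, alpha_6, alpha_5, alpha_2, alpha_7). So the algebra is type C_7, i.e. sp(14).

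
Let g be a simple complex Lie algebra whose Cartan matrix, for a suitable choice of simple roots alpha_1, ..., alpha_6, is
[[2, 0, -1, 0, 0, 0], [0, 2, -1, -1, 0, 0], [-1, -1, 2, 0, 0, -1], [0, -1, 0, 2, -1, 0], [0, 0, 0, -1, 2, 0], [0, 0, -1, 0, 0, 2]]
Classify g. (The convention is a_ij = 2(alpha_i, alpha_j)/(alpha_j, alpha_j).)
D_6

The matrix has rank 6 with 2's on the diagonal. Reading the off-diagonal entries as Dynkin edges (a single edge where a_ij = a_ji = -1; a double or triple edge where a_ij * a_ji = 2 or 3), the diagram is a chain of 4 nodes with a fork of two nodes at one end (D_6). One simple-root ordering that puts it in standard form is (alpha_5, alpha_4, alpha_2, alpha_3, alpha_1, alpha_6). So the algebra is type D_6, i.e. so(12).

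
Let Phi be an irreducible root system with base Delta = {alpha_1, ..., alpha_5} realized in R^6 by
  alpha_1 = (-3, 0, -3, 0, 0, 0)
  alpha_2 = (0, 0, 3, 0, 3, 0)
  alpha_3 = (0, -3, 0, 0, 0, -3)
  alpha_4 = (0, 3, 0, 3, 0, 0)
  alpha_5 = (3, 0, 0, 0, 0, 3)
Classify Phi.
Compute the Cartan integers a_ij = 2(alpha_i, alpha_j)/(alpha_j, alpha_j); the resulting 5x5 Cartan matrix is
[[2, -1, 0, 0, -1], [-1, 2, 0, 0, 0], [0, 0, 2, -1, -1], [0, 0, -1, 2, 0], [-1, 0, -1, 0, 2]].
All simple roots have the same length, so the diagram is simply laced. The associated Dynkin diagram is a chain of 5 nodes with single edges (A_5), so the type is A_5 (the algebra sl(6)).

A_5 (sl(6))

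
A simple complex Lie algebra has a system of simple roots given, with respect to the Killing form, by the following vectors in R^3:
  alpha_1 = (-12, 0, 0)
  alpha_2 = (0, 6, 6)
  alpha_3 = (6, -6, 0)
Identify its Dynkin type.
C_3

Compute the Cartan integers a_ij = 2(alpha_i, alpha_j)/(alpha_j, alpha_j); the resulting 3x3 Cartan matrix is
[[2, 0, -2], [0, 2, -1], [-1, -1, 2]].
The roots have two lengths (squared-length ratio 2:1); the short ones are alpha_{2,3}. The associated Dynkin diagram is a chain of 3 nodes with a double edge at one end; the terminal node there is the unique long simple root (C_3), so the type is C_3 (the algebra sp(6)).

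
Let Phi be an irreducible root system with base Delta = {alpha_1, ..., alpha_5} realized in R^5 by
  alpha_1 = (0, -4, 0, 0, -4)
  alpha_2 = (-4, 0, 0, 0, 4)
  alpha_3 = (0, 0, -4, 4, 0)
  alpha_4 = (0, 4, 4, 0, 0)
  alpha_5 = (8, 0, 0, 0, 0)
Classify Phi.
Compute the Cartan integers a_ij = 2(alpha_i, alpha_j)/(alpha_j, alpha_j); the resulting 5x5 Cartan matrix is
[[2, -1, 0, -1, 0], [-1, 2, 0, 0, -1], [0, 0, 2, -1, 0], [-1, 0, -1, 2, 0], [0, -2, 0, 0, 2]].
The roots have two lengths (squared-length ratio 2:1); the short ones are alpha_{1,2,3,4}. The associated Dynkin diagram is a chain of 5 nodes with a double edge at one end; the terminal node there is the unique long simple root (C_5), so the type is C_5 (the algebra sp(10)).

C5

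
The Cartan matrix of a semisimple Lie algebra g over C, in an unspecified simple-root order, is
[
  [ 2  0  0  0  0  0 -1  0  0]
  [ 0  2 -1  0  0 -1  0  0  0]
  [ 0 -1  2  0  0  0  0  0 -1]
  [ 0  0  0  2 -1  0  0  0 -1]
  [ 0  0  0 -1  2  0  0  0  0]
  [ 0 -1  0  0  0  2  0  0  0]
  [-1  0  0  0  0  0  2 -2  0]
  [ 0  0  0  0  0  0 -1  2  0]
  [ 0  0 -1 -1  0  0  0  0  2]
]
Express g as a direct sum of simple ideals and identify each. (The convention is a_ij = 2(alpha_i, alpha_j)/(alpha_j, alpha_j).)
The diagram associated to this matrix has two connected components: the simple roots {alpha_2, alpha_3, alpha_4, alpha_5, alpha_6, alpha_9} form a chain of 6 nodes with single edges (A_6), and {alpha_1, alpha_7, alpha_8} form a chain of 3 nodes with a double edge at one end; the terminal node there is the unique short simple root (B_3). A semisimple Lie algebra decomposes uniquely as the direct sum of simple ideals, one per connected component of its Dynkin diagram, so g ≅ A_6 ⊕ B_3 (dimension 48 + 21 = 69).

A_6 ⊕ B_3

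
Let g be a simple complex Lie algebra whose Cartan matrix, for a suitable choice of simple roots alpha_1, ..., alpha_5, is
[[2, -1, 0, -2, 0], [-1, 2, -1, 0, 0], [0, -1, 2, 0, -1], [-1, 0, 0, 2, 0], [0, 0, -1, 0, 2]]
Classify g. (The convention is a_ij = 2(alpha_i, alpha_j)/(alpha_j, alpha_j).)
The matrix has rank 5 with 2's on the diagonal. Reading the off-diagonal entries as Dynkin edges (a single edge where a_ij = a_ji = -1; a double or triple edge where a_ij * a_ji = 2 or 3), the diagram is a chain of 5 nodes with a double edge at one end; the terminal node there is the unique short simple root (B_5). One simple-root ordering that puts it in standard form is (alpha_5, alpha_3, alpha_2, alpha_1, alpha_4). So the algebra is type B_5, i.e. so(11).

B_5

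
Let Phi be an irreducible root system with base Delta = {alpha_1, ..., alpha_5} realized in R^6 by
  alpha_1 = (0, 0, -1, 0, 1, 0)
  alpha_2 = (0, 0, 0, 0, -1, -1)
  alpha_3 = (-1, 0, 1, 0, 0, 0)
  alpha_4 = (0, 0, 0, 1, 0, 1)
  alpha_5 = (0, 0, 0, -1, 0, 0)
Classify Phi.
B_5

Compute the Cartan integers a_ij = 2(alpha_i, alpha_j)/(alpha_j, alpha_j); the resulting 5x5 Cartan matrix is
[[2, -1, -1, 0, 0], [-1, 2, 0, -1, 0], [-1, 0, 2, 0, 0], [0, -1, 0, 2, -2], [0, 0, 0, -1, 2]].
The roots have two lengths (squared-length ratio 2:1); the short ones are alpha_{5}. The associated Dynkin diagram is a chain of 5 nodes with a double edge at one end; the terminal node there is the unique short simple root (B_5), so the type is B_5 (the algebra so(11)).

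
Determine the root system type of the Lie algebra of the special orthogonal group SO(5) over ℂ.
B2

This is so(5) with 5 odd, which has dimension 5(5-1)/2 = 10 and rank (5-1)/2 = 2. In the classification of classical Lie algebras, the orthogonal algebra so(2n+1) in an odd number of variables has type B_n; here n = 2, so the Dynkin diagram is a chain of 2 nodes with a double edge at one end; the terminal node there is the unique short simple root (B_2). Hence the type is B_2.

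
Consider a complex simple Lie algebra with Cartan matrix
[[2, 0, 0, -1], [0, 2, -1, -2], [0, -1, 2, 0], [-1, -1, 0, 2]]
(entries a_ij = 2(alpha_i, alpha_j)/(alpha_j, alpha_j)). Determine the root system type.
The matrix has rank 4 with 2's on the diagonal. Reading the off-diagonal entries as Dynkin edges (a single edge where a_ij = a_ji = -1; a double or triple edge where a_ij * a_ji = 2 or 3), the diagram is a chain of 4 nodes with a double edge between the middle two (F_4). One simple-root ordering that puts it in standard form is (alpha_3, alpha_2, alpha_4, alpha_1). So the algebra is type F_4.

F_4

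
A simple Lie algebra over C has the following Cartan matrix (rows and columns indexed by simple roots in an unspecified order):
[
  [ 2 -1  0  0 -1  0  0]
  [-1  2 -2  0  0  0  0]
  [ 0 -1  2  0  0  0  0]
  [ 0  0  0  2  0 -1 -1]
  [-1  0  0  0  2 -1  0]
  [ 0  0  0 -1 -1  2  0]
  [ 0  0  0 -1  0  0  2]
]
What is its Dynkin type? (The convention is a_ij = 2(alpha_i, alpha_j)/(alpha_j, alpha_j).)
B_7

The matrix has rank 7 with 2's on the diagonal. Reading the off-diagonal entries as Dynkin edges (a single edge where a_ij = a_ji = -1; a double or triple edge where a_ij * a_ji = 2 or 3), the diagram is a chain of 7 nodes with a double edge at one end; the terminal node there is the unique short simple root (B_7). One simple-root ordering that puts it in standard form is (alpha_7, alpha_4, alpha_6, alpha_5, alpha_1, alpha_2, alpha_3). So the algebra is type B_7, i.e. so(15).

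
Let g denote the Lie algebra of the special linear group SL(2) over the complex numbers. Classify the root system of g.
A_1

This is sl(2), which has dimension 2^2 - 1 = 3 and rank 2 - 1 = 1 (a Cartan subalgebra is the diagonal traceless matrices). In the classification of classical Lie algebras, the special linear algebra sl(n+1) has type A_n; here n = 1, so the Dynkin diagram is a chain of 1 nodes with single edges (A_1). Hence the type is A_1.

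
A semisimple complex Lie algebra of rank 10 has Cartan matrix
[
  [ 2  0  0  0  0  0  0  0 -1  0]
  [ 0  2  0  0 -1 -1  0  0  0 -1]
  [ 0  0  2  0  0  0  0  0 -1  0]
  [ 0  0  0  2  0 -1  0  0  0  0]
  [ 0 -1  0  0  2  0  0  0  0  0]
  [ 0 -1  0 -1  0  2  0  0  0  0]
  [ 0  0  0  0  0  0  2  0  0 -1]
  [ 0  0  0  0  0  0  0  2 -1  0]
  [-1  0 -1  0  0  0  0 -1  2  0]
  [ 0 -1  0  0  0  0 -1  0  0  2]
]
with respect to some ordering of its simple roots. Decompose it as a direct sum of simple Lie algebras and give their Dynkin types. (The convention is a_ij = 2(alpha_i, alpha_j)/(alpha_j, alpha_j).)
The diagram associated to this matrix has two connected components: the simple roots {alpha_1, alpha_3, alpha_8, alpha_9} form a chain of 2 nodes with a fork of two nodes at one end (D_4), and {alpha_2, alpha_4, alpha_5, alpha_6, alpha_7, alpha_10} form a chain of 5 nodes with one extra node attached to the third node from one end (E_6). A semisimple Lie algebra decomposes uniquely as the direct sum of simple ideals, one per connected component of its Dynkin diagram, so g ≅ D_4 ⊕ E_6 (dimension 28 + 78 = 106).

type D_4 + type E_6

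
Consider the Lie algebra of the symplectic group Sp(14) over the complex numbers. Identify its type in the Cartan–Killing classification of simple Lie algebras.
This is sp(14), which has dimension 14(14+1)/2 = 105 and rank 14/2 = 7. In the classification of classical Lie algebras, the symplectic algebra sp(2n) has type C_n; here n = 7, so the Dynkin diagram is a chain of 7 nodes with a double edge at one end; the terminal node there is the unique long simple root (C_7). Hence the type is C_7.

C_7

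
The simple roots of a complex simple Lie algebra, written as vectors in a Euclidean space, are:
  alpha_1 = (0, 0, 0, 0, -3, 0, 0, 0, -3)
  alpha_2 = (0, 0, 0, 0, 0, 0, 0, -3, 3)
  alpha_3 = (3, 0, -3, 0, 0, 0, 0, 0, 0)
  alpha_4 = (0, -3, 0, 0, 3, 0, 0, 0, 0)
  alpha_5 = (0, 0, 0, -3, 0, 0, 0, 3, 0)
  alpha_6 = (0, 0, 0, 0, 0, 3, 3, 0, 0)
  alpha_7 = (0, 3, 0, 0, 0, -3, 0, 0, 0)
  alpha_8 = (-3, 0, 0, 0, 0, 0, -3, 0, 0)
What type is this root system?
Compute the Cartan integers a_ij = 2(alpha_i, alpha_j)/(alpha_j, alpha_j); the resulting 8x8 Cartan matrix is
[[2, -1, 0, -1, 0, 0, 0, 0], [-1, 2, 0, 0, -1, 0, 0, 0], [0, 0, 2, 0, 0, 0, 0, -1], [-1, 0, 0, 2, 0, 0, -1, 0], [0, -1, 0, 0, 2, 0, 0, 0], [0, 0, 0, 0, 0, 2, -1, -1], [0, 0, 0, -1, 0, -1, 2, 0], [0, 0, -1, 0, 0, -1, 0, 2]].
All simple roots have the same length, so the diagram is simply laced. The associated Dynkin diagram is a chain of 8 nodes with single edges (A_8), so the type is A_8 (the algebra sl(9)).

A_8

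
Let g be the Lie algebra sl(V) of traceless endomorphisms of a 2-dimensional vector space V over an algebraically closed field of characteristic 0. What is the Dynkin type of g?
This is sl(2), which has dimension 2^2 - 1 = 3 and rank 2 - 1 = 1 (a Cartan subalgebra is the diagonal traceless matrices). In the classification of classical Lie algebras, the special linear algebra sl(n+1) has type A_n; here n = 1, so the Dynkin diagram is a chain of 1 nodes with single edges (A_1). Hence the type is A_1.

A_1 (sl(2))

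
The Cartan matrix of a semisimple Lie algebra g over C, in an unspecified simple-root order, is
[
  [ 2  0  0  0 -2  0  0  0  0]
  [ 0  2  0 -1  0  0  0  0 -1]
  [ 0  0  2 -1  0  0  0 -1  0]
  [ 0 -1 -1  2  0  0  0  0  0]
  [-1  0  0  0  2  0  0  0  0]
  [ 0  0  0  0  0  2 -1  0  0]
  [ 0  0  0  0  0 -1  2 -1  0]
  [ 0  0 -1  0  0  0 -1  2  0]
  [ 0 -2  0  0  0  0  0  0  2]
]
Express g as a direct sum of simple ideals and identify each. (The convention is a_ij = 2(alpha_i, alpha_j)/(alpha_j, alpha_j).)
The diagram associated to this matrix has two connected components: the simple roots {alpha_1, alpha_5} form a chain of 2 nodes with a double edge at one end; the terminal node there is the unique short simple root (B_2), and {alpha_2, alpha_3, alpha_4, alpha_6, alpha_7, alpha_8, alpha_9} form a chain of 7 nodes with a double edge at one end; the terminal node there is the unique long simple root (C_7). A semisimple Lie algebra decomposes uniquely as the direct sum of simple ideals, one per connected component of its Dynkin diagram, so g ≅ B_2 ⊕ C_7 (dimension 10 + 105 = 115).

B_2 (so(5)) ⊕ C_7 (sp(14))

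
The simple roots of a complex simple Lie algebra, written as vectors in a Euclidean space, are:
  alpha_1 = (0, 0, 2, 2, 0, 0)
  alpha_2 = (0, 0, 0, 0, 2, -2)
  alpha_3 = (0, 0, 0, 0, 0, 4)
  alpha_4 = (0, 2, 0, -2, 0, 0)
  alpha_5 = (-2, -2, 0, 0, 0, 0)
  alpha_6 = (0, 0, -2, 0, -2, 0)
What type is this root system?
C_6 (sp(12))

Compute the Cartan integers a_ij = 2(alpha_i, alpha_j)/(alpha_j, alpha_j); the resulting 6x6 Cartan matrix is
[[2, 0, 0, -1, 0, -1], [0, 2, -1, 0, 0, -1], [0, -2, 2, 0, 0, 0], [-1, 0, 0, 2, -1, 0], [0, 0, 0, -1, 2, 0], [-1, -1, 0, 0, 0, 2]].
The roots have two lengths (squared-length ratio 2:1); the short ones are alpha_{1,2,4,5,6}. The associated Dynkin diagram is a chain of 6 nodes with a double edge at one end; the terminal node there is the unique long simple root (C_6), so the type is C_6 (the algebra sp(12)).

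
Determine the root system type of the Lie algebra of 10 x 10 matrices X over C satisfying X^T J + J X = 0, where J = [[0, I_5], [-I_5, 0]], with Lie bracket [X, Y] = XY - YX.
C_5 (sp(10))

This is sp(10), which has dimension 10(10+1)/2 = 55 and rank 10/2 = 5. In the classification of classical Lie algebras, the symplectic algebra sp(2n) has type C_n; here n = 5, so the Dynkin diagram is a chain of 5 nodes with a double edge at one end; the terminal node there is the unique long simple root (C_5). Hence the type is C_5.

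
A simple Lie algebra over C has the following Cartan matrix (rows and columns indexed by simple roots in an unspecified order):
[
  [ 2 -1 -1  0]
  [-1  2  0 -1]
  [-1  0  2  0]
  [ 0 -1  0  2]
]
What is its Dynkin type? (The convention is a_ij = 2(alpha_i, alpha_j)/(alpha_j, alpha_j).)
The matrix has rank 4 with 2's on the diagonal. Reading the off-diagonal entries as Dynkin edges (a single edge where a_ij = a_ji = -1; a double or triple edge where a_ij * a_ji = 2 or 3), the diagram is a chain of 4 nodes with single edges (A_4). One simple-root ordering that puts it in standard form is (alpha_4, alpha_2, alpha_1, alpha_3). So the algebra is type A_4, i.e. sl(5).

A_4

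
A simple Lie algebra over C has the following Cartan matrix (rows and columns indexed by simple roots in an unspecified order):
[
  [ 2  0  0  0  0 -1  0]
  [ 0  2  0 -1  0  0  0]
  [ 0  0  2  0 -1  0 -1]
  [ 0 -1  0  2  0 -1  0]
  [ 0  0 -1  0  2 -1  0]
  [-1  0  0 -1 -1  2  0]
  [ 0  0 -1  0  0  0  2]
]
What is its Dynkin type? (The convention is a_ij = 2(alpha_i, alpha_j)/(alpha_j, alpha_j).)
E7

The matrix has rank 7 with 2's on the diagonal. Reading the off-diagonal entries as Dynkin edges (a single edge where a_ij = a_ji = -1; a double or triple edge where a_ij * a_ji = 2 or 3), the diagram is a chain of 6 nodes with one extra node attached to the third node from one end (E_7). One simple-root ordering that puts it in standard form is (alpha_2, alpha_1, alpha_4, alpha_6, alpha_5, alpha_3, alpha_7). So the algebra is type E_7.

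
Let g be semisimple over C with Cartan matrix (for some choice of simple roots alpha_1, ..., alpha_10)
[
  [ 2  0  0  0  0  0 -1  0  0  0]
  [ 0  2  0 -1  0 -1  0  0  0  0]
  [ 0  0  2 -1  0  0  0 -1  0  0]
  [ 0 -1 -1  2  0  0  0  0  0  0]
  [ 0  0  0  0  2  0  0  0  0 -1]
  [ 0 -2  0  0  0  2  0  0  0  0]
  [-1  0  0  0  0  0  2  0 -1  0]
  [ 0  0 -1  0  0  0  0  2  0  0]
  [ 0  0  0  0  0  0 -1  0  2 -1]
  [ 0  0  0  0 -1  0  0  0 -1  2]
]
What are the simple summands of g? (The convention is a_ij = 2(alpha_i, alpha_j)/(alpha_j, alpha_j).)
The diagram associated to this matrix has two connected components: the simple roots {alpha_1, alpha_5, alpha_7, alpha_9, alpha_10} form a chain of 5 nodes with single edges (A_5), and {alpha_2, alpha_3, alpha_4, alpha_6, alpha_8} form a chain of 5 nodes with a double edge at one end; the terminal node there is the unique long simple root (C_5). A semisimple Lie algebra decomposes uniquely as the direct sum of simple ideals, one per connected component of its Dynkin diagram, so g ≅ A_5 ⊕ C_5 (dimension 35 + 55 = 90).

type A_5 + type C_5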